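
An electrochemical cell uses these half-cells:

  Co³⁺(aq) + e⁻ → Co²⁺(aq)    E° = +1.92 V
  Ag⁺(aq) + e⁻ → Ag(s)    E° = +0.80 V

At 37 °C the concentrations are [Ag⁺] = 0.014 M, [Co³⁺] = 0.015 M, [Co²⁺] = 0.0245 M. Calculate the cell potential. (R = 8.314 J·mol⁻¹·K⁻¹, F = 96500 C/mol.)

The Co³⁺/Co²⁺ couple has the higher reduction potential and acts as the cathode, so E°_cell = +1.92 − (+0.80) = 1.12 V.
Balancing electrons gives n = 1; the reaction quotient is Q = [Ag⁺]·[Co²⁺]/[Co³⁺] = 0.0229.
E = E° − (RT/nF) ln Q = 1.12 − (8.314×310)/(1×96500) × (-3.778) = 1.120 + 0.101 = 1.221 V.

1.22 V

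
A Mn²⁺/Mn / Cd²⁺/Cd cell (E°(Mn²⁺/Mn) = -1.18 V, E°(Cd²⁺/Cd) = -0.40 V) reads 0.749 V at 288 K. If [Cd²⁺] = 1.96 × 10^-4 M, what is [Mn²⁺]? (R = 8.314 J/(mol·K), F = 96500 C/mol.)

0.0024 M

From the Nernst equation, ln Q = nF(E° − E)/RT = 2×96500×(0.78 − 0.749)/(8.314×288) = 2.499, so Q = 12.2.
With Q = [Mn²⁺]/[Cd²⁺] and the known concentrations, [Mn²⁺] in the numerator gives [Mn²⁺] = 0.0024 M.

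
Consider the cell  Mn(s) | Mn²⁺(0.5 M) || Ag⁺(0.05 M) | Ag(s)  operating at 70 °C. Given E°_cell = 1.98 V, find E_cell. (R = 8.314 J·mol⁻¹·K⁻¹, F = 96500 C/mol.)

1.90 V

Balancing electrons gives n = 2; the reaction quotient is Q = [Mn²⁺]/[Ag⁺]^2 = 200.
E = E° − (RT/nF) ln Q = 1.98 − (8.314×343)/(2×96500) × (5.298) = 1.980 − 0.078 = 1.902 V.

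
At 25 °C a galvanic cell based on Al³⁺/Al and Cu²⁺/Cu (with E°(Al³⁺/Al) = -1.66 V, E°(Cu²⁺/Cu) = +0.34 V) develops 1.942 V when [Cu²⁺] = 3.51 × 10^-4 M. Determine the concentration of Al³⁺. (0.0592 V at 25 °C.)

0.0057 M

From the Nernst equation, log Q = n(E° − E)/0.0592 = 6(2.00 − 1.942)/0.0592 = 5.878, so Q = 7.56 × 10^5.
With Q = [Al³⁺]^2/[Cu²⁺]^3 and the known concentrations, [Al³⁺]^2 in the numerator gives [Al³⁺] = 0.0057 M.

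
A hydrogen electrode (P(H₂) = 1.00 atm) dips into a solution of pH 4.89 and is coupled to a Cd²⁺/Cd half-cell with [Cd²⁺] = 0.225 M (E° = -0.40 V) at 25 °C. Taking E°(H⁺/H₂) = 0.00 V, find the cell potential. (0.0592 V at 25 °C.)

The hydrogen couple is the cathode, so E°_cell = 0.40 V; n = 2.
[H⁺] = 10^(−4.89) = 1.3 × 10^-5 M, and Q = [Cd²⁺]·P(H₂) / [H⁺]^2 = 1.36 × 10^9.
E = E° − (0.0592/2) log Q = 0.40 − (0.0592/2)(9.132) = 0.130 V.

0.13 V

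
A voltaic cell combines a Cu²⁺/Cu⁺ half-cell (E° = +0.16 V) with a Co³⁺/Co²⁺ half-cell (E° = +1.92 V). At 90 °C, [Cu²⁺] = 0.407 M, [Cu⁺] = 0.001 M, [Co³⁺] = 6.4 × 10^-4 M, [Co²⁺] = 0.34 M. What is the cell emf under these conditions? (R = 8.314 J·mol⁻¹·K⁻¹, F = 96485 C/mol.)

The Co³⁺/Co²⁺ couple has the higher reduction potential and acts as the cathode, so E°_cell = +1.92 − (+0.16) = 1.76 V.
Balancing electrons gives n = 1; the reaction quotient is Q = [Cu²⁺]·[Co²⁺]/([Cu⁺]·[Co³⁺]) = 2.16 × 10^5.
E = E° − (RT/nF) ln Q = 1.76 − (8.314×363)/(1×96485) × (12.284) = 1.760 − 0.384 = 1.376 V.

1.38 V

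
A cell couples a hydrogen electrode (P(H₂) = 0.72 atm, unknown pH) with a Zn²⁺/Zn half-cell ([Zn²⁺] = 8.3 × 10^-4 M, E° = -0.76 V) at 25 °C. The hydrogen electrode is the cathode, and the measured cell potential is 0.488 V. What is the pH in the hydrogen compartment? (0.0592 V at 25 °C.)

pH = 6.21

E°_cell = 0.76 V and n = 2.
log Q = n(E° − E)/0.0592 = 2×(0.76 − 0.488)/0.0592 = 9.189.
With Q = [Zn²⁺]·P(H₂) / [H⁺]^2, solving for [H⁺] gives log[H⁺] = -6.206, so pH = 6.21.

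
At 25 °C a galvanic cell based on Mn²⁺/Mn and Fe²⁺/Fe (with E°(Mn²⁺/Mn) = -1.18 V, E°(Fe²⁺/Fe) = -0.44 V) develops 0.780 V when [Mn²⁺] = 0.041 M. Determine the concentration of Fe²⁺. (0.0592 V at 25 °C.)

0.92 M

From the Nernst equation, log Q = n(E° − E)/0.0592 = 2(0.74 − 0.780)/0.0592 = -1.351, so Q = 0.0445.
With Q = [Mn²⁺]/[Fe²⁺] and the known concentrations, [Fe²⁺] in the denominator gives [Fe²⁺] = 0.92 M.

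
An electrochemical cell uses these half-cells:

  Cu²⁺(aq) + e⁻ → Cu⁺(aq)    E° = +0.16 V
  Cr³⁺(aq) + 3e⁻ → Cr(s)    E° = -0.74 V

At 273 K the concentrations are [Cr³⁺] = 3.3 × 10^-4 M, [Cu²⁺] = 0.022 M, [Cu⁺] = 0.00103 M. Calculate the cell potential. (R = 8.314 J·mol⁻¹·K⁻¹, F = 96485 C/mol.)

1.03 V

The Cu²⁺/Cu⁺ couple has the higher reduction potential and acts as the cathode, so E°_cell = +0.16 − (-0.74) = 0.90 V.
Balancing electrons gives n = 3; the reaction quotient is Q = [Cr³⁺]·[Cu⁺]^3/[Cu²⁺]^3 = 3.39 × 10^-8.
E = E° − (RT/nF) ln Q = 0.90 − (8.314×273)/(3×96485) × (-17.201) = 0.900 + 0.135 = 1.035 V.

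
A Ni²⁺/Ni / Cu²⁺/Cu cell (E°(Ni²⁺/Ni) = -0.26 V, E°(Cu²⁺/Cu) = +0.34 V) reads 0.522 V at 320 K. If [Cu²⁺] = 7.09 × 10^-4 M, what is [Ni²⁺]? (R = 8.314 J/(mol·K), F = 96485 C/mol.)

From the Nernst equation, ln Q = nF(E° − E)/RT = 2×96485×(0.60 − 0.522)/(8.314×320) = 5.657, so Q = 286.
With Q = [Ni²⁺]/[Cu²⁺] and the known concentrations, [Ni²⁺] in the numerator gives [Ni²⁺] = 0.2 M.

0.2 M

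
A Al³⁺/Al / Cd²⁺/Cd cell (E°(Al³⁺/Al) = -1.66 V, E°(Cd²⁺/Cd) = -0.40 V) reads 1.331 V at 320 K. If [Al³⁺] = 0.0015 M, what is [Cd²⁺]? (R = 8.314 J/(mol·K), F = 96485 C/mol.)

2.3 M

From the Nernst equation, ln Q = nF(E° − E)/RT = 6×96485×(1.26 − 1.331)/(8.314×320) = -15.449, so Q = 1.95 × 10^-7.
With Q = [Al³⁺]^2/[Cd²⁺]^3 and the known concentrations, [Cd²⁺]^3 in the denominator gives [Cd²⁺] = 2.3 M.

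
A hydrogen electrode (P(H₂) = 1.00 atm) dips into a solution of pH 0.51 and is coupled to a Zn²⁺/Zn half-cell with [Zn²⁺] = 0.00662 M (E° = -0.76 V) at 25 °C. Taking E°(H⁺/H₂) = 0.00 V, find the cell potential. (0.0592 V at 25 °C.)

0.79 V

The hydrogen couple is the cathode, so E°_cell = 0.76 V; n = 2.
[H⁺] = 10^(−0.51) = 0.31 M, and Q = [Zn²⁺]·P(H₂) / [H⁺]^2 = 0.0693.
E = E° − (0.0592/2) log Q = 0.76 − (0.0592/2)(-1.159) = 0.794 V.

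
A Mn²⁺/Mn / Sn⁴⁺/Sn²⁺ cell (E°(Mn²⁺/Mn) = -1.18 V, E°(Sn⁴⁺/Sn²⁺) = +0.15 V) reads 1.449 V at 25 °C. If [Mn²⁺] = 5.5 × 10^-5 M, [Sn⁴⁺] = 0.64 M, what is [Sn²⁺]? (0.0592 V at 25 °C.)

From the Nernst equation, log Q = n(E° − E)/0.0592 = 2(1.33 − 1.449)/0.0592 = -4.020, so Q = 9.54 × 10^-5.
With Q = [Mn²⁺]·[Sn²⁺]/[Sn⁴⁺] and the known concentrations, [Sn²⁺] in the numerator gives [Sn²⁺] = 1.1 M.

1.1 M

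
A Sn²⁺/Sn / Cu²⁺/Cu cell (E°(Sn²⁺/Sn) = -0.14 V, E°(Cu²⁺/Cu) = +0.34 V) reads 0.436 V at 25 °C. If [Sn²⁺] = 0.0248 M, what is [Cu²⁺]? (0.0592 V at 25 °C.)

8.1 × 10^-4 M

From the Nernst equation, log Q = n(E° − E)/0.0592 = 2(0.48 − 0.436)/0.0592 = 1.486, so Q = 30.7.
With Q = [Sn²⁺]/[Cu²⁺] and the known concentrations, [Cu²⁺] in the denominator gives [Cu²⁺] = 8.1 × 10^-4 M.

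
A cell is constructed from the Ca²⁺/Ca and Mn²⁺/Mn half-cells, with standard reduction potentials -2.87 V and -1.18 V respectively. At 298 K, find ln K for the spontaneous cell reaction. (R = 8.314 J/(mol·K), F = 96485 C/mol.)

ln K = 131.6

E°_cell = -1.18 − (-2.87) = 1.69 V, with n = 2 electrons transferred.
At equilibrium E = 0, so the Nernst equation gives ln K = nFE°/RT = (2)(96485)(1.69)/((8.314)(298)) = 131.63.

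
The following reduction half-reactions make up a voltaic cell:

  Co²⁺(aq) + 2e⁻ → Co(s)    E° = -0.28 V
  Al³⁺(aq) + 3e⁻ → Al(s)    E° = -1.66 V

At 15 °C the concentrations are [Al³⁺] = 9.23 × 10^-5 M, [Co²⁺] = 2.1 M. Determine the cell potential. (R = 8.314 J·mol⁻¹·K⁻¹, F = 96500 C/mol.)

The Co²⁺/Co couple has the higher reduction potential and acts as the cathode, so E°_cell = -0.28 − (-1.66) = 1.38 V.
Balancing electrons gives n = 6; the reaction quotient is Q = [Al³⁺]^2/[Co²⁺]^3 = 9.2 × 10^-10.
E = E° − (RT/nF) ln Q = 1.38 − (8.314×288)/(6×96500) × (-20.807) = 1.380 + 0.086 = 1.466 V.

1.47 V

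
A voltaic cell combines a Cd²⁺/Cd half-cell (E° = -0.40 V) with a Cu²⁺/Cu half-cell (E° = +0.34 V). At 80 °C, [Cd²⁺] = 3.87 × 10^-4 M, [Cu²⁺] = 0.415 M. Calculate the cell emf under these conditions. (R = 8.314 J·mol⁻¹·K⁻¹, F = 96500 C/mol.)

The Cu²⁺/Cu couple has the higher reduction potential and acts as the cathode, so E°_cell = +0.34 − (-0.40) = 0.74 V.
Balancing electrons gives n = 2; the reaction quotient is Q = [Cd²⁺]/[Cu²⁺] = 9.33 × 10^-4.
E = E° − (RT/nF) ln Q = 0.74 − (8.314×353)/(2×96500) × (-6.978) = 0.740 + 0.106 = 0.846 V.

0.846 V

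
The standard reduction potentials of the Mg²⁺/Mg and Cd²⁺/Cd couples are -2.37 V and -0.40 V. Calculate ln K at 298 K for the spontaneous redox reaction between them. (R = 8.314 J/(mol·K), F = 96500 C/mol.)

E°_cell = -0.40 − (-2.37) = 1.97 V, with n = 2 electrons transferred.
At equilibrium E = 0, so the Nernst equation gives ln K = nFE°/RT = (2)(96500)(1.97)/((8.314)(298)) = 153.46.

ln K = 153.5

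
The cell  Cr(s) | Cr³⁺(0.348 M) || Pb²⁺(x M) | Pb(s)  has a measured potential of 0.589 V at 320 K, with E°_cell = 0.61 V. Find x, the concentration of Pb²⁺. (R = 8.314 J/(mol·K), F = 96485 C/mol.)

From the Nernst equation, ln Q = nF(E° − E)/RT = 6×96485×(0.61 − 0.589)/(8.314×320) = 4.570, so Q = 96.5.
With Q = [Cr³⁺]^2/[Pb²⁺]^3 and the known concentrations, [Pb²⁺]^3 in the denominator gives [Pb²⁺] = 0.11 M.

0.11 M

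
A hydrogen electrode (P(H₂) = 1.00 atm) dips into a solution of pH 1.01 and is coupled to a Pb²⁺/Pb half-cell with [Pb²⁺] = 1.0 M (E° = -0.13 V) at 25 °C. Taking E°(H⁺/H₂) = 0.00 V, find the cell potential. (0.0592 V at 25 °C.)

0.070 V

The hydrogen couple is the cathode, so E°_cell = 0.13 V; n = 2.
[H⁺] = 10^(−1.01) = 0.098 M, and Q = [Pb²⁺]·P(H₂) / [H⁺]^2 = 105.
E = E° − (0.0592/2) log Q = 0.13 − (0.0592/2)(2.020) = 0.070 V.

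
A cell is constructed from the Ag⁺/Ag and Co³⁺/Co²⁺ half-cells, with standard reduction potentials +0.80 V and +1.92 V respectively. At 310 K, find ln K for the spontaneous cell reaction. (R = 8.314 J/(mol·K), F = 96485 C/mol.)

E°_cell = +1.92 − (+0.80) = 1.12 V, with n = 1 electron transferred.
At equilibrium E = 0, so the Nernst equation gives ln K = nFE°/RT = (1)(96485)(1.12)/((8.314)(310)) = 41.93.

ln K = 41.9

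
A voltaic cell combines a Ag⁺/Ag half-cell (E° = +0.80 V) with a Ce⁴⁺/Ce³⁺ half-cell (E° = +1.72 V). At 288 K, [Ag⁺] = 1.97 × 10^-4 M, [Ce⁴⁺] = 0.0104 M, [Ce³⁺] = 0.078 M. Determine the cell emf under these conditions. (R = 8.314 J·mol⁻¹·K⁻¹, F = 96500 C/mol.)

1.08 V

The Ce⁴⁺/Ce³⁺ couple has the higher reduction potential and acts as the cathode, so E°_cell = +1.72 − (+0.80) = 0.92 V.
Balancing electrons gives n = 1; the reaction quotient is Q = [Ag⁺]·[Ce³⁺]/[Ce⁴⁺] = 0.00148.
E = E° − (RT/nF) ln Q = 0.92 − (8.314×288)/(1×96500) × (-6.517) = 0.920 + 0.162 = 1.082 V.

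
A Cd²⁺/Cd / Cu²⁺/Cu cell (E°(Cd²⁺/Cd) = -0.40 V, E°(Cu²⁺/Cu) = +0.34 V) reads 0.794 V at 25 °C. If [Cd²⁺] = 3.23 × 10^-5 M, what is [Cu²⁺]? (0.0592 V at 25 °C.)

0.0022 M

From the Nernst equation, log Q = n(E° − E)/0.0592 = 2(0.74 − 0.794)/0.0592 = -1.824, so Q = 0.0150.
With Q = [Cd²⁺]/[Cu²⁺] and the known concentrations, [Cu²⁺] in the denominator gives [Cu²⁺] = 0.0022 M.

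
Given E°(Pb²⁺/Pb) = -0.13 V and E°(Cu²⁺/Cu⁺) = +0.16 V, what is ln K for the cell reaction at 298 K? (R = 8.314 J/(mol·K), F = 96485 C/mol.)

ln K = 22.6

E°_cell = +0.16 − (-0.13) = 0.29 V, with n = 2 electrons transferred.
At equilibrium E = 0, so the Nernst equation gives ln K = nFE°/RT = (2)(96485)(0.29)/((8.314)(298)) = 22.59.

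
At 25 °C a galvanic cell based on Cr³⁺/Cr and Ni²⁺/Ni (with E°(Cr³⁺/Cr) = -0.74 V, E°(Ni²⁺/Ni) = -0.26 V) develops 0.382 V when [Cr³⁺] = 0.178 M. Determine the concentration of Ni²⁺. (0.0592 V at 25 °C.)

From the Nernst equation, log Q = n(E° − E)/0.0592 = 6(0.48 − 0.382)/0.0592 = 9.932, so Q = 8.56 × 10^9.
With Q = [Cr³⁺]^2/[Ni²⁺]^3 and the known concentrations, [Ni²⁺]^3 in the denominator gives [Ni²⁺] = 1.5 × 10^-4 M.

1.5 × 10^-4 M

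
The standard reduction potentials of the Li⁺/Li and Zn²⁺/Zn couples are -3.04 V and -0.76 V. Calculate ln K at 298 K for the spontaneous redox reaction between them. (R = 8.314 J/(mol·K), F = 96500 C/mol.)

E°_cell = -0.76 − (-3.04) = 2.28 V, with n = 2 electrons transferred.
At equilibrium E = 0, so the Nernst equation gives ln K = nFE°/RT = (2)(96500)(2.28)/((8.314)(298)) = 177.61.

ln K = 177.6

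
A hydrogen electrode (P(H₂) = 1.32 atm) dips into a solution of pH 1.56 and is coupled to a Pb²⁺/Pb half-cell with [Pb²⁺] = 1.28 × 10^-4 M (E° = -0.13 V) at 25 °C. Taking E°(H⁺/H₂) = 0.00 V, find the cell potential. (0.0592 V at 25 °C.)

The hydrogen couple is the cathode, so E°_cell = 0.13 V; n = 2.
[H⁺] = 10^(−1.56) = 0.028 M, and Q = [Pb²⁺]·P(H₂) / [H⁺]^2 = 0.223.
E = E° − (0.0592/2) log Q = 0.13 − (0.0592/2)(-0.652) = 0.149 V.

0.15 V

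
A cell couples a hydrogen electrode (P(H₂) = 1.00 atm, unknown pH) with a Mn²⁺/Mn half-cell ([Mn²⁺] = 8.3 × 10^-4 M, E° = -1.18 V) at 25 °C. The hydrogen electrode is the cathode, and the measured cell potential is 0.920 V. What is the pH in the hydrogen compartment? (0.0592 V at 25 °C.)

E°_cell = 1.18 V and n = 2.
log Q = n(E° − E)/0.0592 = 2×(1.18 − 0.920)/0.0592 = 8.784.
With Q = [Mn²⁺]·P(H₂) / [H⁺]^2, solving for [H⁺] gives log[H⁺] = -5.932, so pH = 5.93.

pH = 5.93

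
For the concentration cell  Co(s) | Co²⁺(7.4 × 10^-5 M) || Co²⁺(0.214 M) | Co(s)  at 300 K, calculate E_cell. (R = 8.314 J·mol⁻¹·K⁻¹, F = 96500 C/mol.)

Both half-cells are Co²⁺/Co, so E°_cell = 0. The concentrated side is the cathode; the cell reaction moves Co²⁺ from high to low concentration with n = 2.
Q = [Co²⁺]_dilute/[Co²⁺]_conc = 7.4 × 10^-5/0.214 = 3.46 × 10^-4.
E = 0 − (RT/nF) ln Q = −((8.314×300)/(2×96500))(-7.970) = 0.1030 V.

0.10 V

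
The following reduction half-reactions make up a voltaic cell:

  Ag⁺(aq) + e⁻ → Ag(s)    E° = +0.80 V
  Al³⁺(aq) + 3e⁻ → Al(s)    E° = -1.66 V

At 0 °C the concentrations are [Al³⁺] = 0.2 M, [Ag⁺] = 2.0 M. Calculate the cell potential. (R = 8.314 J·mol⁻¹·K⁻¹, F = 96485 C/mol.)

The Ag⁺/Ag couple has the higher reduction potential and acts as the cathode, so E°_cell = +0.80 − (-1.66) = 2.46 V.
Balancing electrons gives n = 3; the reaction quotient is Q = [Al³⁺]/[Ag⁺]^3 = 0.0250.
E = E° − (RT/nF) ln Q = 2.46 − (8.314×273)/(3×96485) × (-3.689) = 2.460 + 0.029 = 2.489 V.

2.49 V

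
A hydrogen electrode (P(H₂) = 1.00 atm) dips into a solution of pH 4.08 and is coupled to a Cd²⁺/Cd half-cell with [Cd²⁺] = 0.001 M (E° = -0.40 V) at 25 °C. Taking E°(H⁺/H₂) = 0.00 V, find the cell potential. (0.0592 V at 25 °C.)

0.25 V

The hydrogen couple is the cathode, so E°_cell = 0.40 V; n = 2.
[H⁺] = 10^(−4.08) = 8.3 × 10^-5 M, and Q = [Cd²⁺]·P(H₂) / [H⁺]^2 = 1.45 × 10^5.
E = E° − (0.0592/2) log Q = 0.40 − (0.0592/2)(5.160) = 0.247 V.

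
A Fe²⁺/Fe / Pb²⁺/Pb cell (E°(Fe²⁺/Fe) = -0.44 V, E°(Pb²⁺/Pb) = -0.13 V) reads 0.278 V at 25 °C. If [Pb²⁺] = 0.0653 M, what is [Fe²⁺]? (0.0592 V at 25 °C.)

0.79 M

From the Nernst equation, log Q = n(E° − E)/0.0592 = 2(0.31 − 0.278)/0.0592 = 1.081, so Q = 12.1.
With Q = [Fe²⁺]/[Pb²⁺] and the known concentrations, [Fe²⁺] in the numerator gives [Fe²⁺] = 0.79 M.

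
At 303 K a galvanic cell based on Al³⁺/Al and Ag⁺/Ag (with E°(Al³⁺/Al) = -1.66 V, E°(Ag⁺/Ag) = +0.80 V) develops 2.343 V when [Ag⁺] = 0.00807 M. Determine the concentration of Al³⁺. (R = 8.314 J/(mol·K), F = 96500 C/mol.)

From the Nernst equation, ln Q = nF(E° − E)/RT = 3×96500×(2.46 − 2.343)/(8.314×303) = 13.446, so Q = 6.91 × 10^5.
With Q = [Al³⁺]/[Ag⁺]^3 and the known concentrations, [Al³⁺] in the numerator gives [Al³⁺] = 0.36 M.

0.36 M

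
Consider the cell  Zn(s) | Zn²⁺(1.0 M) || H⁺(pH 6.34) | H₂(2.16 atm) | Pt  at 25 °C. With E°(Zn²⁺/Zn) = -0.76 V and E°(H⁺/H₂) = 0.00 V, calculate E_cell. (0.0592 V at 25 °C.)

0.37 V

The hydrogen couple is the cathode, so E°_cell = 0.76 V; n = 2.
[H⁺] = 10^(−6.34) = 4.6 × 10^-7 M, and Q = [Zn²⁺]·P(H₂) / [H⁺]^2 = 1.03 × 10^13.
E = E° − (0.0592/2) log Q = 0.76 − (0.0592/2)(13.014) = 0.375 V.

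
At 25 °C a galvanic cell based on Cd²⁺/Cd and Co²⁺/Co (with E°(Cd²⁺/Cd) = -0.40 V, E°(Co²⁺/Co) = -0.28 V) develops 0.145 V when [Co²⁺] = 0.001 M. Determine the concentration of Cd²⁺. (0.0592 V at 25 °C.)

1.4 × 10^-4 M

From the Nernst equation, log Q = n(E° − E)/0.0592 = 2(0.12 − 0.145)/0.0592 = -0.845, so Q = 0.143.
With Q = [Cd²⁺]/[Co²⁺] and the known concentrations, [Cd²⁺] in the numerator gives [Cd²⁺] = 1.4 × 10^-4 M.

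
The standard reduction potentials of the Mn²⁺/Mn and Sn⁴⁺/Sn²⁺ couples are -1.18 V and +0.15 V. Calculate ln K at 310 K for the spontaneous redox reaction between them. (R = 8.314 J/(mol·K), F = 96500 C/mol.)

ln K = 99.6

E°_cell = +0.15 − (-1.18) = 1.33 V, with n = 2 electrons transferred.
At equilibrium E = 0, so the Nernst equation gives ln K = nFE°/RT = (2)(96500)(1.33)/((8.314)(310)) = 99.59.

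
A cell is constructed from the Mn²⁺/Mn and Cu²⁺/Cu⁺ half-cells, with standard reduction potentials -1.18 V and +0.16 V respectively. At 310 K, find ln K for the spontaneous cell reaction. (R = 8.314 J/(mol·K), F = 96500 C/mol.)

E°_cell = +0.16 − (-1.18) = 1.34 V, with n = 2 electrons transferred.
At equilibrium E = 0, so the Nernst equation gives ln K = nFE°/RT = (2)(96500)(1.34)/((8.314)(310)) = 100.34.

ln K = 100.3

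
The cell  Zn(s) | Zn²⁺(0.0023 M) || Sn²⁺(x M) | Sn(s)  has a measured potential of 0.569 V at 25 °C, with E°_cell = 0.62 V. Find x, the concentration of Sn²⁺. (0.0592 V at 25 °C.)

4.4 × 10^-5 M

From the Nernst equation, log Q = n(E° − E)/0.0592 = 2(0.62 − 0.569)/0.0592 = 1.723, so Q = 52.8.
With Q = [Zn²⁺]/[Sn²⁺] and the known concentrations, [Sn²⁺] in the denominator gives [Sn²⁺] = 4.4 × 10^-5 M.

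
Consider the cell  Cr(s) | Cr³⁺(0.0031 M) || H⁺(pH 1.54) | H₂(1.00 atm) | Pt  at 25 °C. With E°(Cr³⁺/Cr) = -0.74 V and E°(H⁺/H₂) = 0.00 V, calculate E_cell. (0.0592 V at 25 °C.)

The hydrogen couple is the cathode, so E°_cell = 0.74 V; n = 6.
[H⁺] = 10^(−1.54) = 0.029 M, and Q = [Cr³⁺]^2·P(H₂)^3 / [H⁺]^6 = 1.67 × 10^4.
E = E° − (0.0592/6) log Q = 0.74 − (0.0592/6)(4.223) = 0.698 V.

0.70 V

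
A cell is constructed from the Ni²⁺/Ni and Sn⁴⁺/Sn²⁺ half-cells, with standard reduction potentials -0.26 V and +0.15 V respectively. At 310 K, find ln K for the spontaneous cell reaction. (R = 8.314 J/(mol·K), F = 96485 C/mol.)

ln K = 30.7

E°_cell = +0.15 − (-0.26) = 0.41 V, with n = 2 electrons transferred.
At equilibrium E = 0, so the Nernst equation gives ln K = nFE°/RT = (2)(96485)(0.41)/((8.314)(310)) = 30.70.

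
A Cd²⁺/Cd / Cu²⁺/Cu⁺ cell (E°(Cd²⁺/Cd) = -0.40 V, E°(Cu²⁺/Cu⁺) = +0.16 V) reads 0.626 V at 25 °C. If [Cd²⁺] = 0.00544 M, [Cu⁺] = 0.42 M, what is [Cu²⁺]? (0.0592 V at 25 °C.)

From the Nernst equation, log Q = n(E° − E)/0.0592 = 2(0.56 − 0.626)/0.0592 = -2.230, so Q = 0.00589.
With Q = [Cd²⁺]·[Cu⁺]^2/[Cu²⁺]^2 and the known concentrations, [Cu²⁺]^2 in the denominator gives [Cu²⁺] = 0.4 M.

0.4 M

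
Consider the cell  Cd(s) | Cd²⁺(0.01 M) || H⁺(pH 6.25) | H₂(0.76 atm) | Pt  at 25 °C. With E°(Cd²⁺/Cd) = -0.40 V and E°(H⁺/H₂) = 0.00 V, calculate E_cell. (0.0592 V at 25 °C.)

0.093 V

The hydrogen couple is the cathode, so E°_cell = 0.40 V; n = 2.
[H⁺] = 10^(−6.25) = 5.6 × 10^-7 M, and Q = [Cd²⁺]·P(H₂) / [H⁺]^2 = 2.4 × 10^10.
E = E° − (0.0592/2) log Q = 0.40 − (0.0592/2)(10.381) = 0.093 V.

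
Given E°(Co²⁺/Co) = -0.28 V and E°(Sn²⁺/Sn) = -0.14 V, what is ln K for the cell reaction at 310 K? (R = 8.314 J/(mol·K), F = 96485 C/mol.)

ln K = 10.5

E°_cell = -0.14 − (-0.28) = 0.14 V, with n = 2 electrons transferred.
At equilibrium E = 0, so the Nernst equation gives ln K = nFE°/RT = (2)(96485)(0.14)/((8.314)(310)) = 10.48.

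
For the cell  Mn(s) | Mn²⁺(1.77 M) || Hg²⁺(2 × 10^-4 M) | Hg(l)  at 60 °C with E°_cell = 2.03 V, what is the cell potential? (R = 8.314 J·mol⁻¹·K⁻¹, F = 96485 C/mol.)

1.90 V

Balancing electrons gives n = 2; the reaction quotient is Q = [Mn²⁺]/[Hg²⁺] = 8850.
E = E° − (RT/nF) ln Q = 2.03 − (8.314×333)/(2×96485) × (9.088) = 2.030 − 0.130 = 1.900 V.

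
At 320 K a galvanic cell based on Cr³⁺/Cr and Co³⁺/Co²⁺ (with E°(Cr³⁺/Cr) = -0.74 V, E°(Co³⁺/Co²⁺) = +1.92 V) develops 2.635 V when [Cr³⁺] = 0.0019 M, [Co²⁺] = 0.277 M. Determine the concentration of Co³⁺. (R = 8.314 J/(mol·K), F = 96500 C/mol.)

0.014 M

From the Nernst equation, ln Q = nF(E° − E)/RT = 3×96500×(2.66 − 2.635)/(8.314×320) = 2.720, so Q = 15.2.
With Q = [Cr³⁺]·[Co²⁺]^3/[Co³⁺]^3 and the known concentrations, [Co³⁺]^3 in the denominator gives [Co³⁺] = 0.014 M.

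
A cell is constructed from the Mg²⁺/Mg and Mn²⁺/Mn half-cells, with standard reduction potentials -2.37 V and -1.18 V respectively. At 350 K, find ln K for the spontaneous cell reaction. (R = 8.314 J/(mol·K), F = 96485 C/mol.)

ln K = 78.9

E°_cell = -1.18 − (-2.37) = 1.19 V, with n = 2 electrons transferred.
At equilibrium E = 0, so the Nernst equation gives ln K = nFE°/RT = (2)(96485)(1.19)/((8.314)(350)) = 78.91.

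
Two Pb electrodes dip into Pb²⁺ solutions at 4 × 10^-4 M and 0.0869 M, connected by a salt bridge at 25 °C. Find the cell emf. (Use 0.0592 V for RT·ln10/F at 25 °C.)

0.069 V

Both half-cells are Pb²⁺/Pb, so E°_cell = 0. The concentrated side is the cathode; the cell reaction moves Pb²⁺ from high to low concentration with n = 2.
Q = [Pb²⁺]_dilute/[Pb²⁺]_conc = 4 × 10^-4/0.0869 = 0.00460.
E = 0 − (0.0592/2) log Q = −(0.0592/2)(-2.337) = 0.0692 V.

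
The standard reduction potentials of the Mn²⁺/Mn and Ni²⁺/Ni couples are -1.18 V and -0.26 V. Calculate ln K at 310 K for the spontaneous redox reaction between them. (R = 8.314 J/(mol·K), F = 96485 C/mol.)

E°_cell = -0.26 − (-1.18) = 0.92 V, with n = 2 electrons transferred.
At equilibrium E = 0, so the Nernst equation gives ln K = nFE°/RT = (2)(96485)(0.92)/((8.314)(310)) = 68.88.

ln K = 68.9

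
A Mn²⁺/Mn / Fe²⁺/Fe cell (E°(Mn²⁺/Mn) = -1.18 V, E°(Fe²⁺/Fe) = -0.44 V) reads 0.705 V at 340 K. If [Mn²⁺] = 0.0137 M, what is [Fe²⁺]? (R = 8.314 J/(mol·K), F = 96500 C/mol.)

From the Nernst equation, ln Q = nF(E° − E)/RT = 2×96500×(0.74 − 0.705)/(8.314×340) = 2.390, so Q = 10.9.
With Q = [Mn²⁺]/[Fe²⁺] and the known concentrations, [Fe²⁺] in the denominator gives [Fe²⁺] = 0.0013 M.

0.0013 M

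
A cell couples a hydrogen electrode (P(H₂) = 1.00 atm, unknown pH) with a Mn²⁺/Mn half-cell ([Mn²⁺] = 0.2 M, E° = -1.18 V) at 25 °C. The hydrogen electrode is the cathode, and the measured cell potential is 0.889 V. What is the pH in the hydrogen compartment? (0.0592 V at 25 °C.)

pH = 5.27

E°_cell = 1.18 V and n = 2.
log Q = n(E° − E)/0.0592 = 2×(1.18 − 0.889)/0.0592 = 9.831.
With Q = [Mn²⁺]·P(H₂) / [H⁺]^2, solving for [H⁺] gives log[H⁺] = -5.265, so pH = 5.27.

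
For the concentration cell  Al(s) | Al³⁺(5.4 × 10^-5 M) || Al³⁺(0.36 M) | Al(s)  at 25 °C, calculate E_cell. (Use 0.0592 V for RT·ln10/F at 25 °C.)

0.075 V

Both half-cells are Al³⁺/Al, so E°_cell = 0. The concentrated side is the cathode; the cell reaction moves Al³⁺ from high to low concentration with n = 3.
Q = [Al³⁺]_dilute/[Al³⁺]_conc = 5.4 × 10^-5/0.36 = 1.5 × 10^-4.
E = 0 − (0.0592/3) log Q = −(0.0592/3)(-3.824) = 0.0755 V.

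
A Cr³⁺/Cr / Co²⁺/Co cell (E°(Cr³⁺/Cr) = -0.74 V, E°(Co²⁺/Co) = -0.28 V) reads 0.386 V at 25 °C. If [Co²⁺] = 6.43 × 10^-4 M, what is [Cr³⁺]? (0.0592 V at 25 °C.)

From the Nernst equation, log Q = n(E° − E)/0.0592 = 6(0.46 − 0.386)/0.0592 = 7.500, so Q = 3.16 × 10^7.
With Q = [Cr³⁺]^2/[Co²⁺]^3 and the known concentrations, [Cr³⁺]^2 in the numerator gives [Cr³⁺] = 0.092 M.

0.092 M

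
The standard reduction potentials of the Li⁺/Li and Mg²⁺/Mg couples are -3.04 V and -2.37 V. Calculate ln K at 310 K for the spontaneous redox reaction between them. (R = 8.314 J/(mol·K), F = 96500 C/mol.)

ln K = 50.2

E°_cell = -2.37 − (-3.04) = 0.67 V, with n = 2 electrons transferred.
At equilibrium E = 0, so the Nernst equation gives ln K = nFE°/RT = (2)(96500)(0.67)/((8.314)(310)) = 50.17.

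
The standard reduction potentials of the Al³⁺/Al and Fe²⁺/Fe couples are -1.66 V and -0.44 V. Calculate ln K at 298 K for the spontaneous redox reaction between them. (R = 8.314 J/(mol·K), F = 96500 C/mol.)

ln K = 285.1

E°_cell = -0.44 − (-1.66) = 1.22 V, with n = 6 electrons transferred.
At equilibrium E = 0, so the Nernst equation gives ln K = nFE°/RT = (6)(96500)(1.22)/((8.314)(298)) = 285.11.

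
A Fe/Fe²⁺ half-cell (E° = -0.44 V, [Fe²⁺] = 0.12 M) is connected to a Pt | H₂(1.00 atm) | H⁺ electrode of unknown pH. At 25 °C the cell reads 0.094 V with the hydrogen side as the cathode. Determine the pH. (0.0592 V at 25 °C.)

E°_cell = 0.44 V and n = 2.
log Q = n(E° − E)/0.0592 = 2×(0.44 − 0.094)/0.0592 = 11.689.
With Q = [Fe²⁺]·P(H₂) / [H⁺]^2, solving for [H⁺] gives log[H⁺] = -6.305, so pH = 6.31.

pH = 6.31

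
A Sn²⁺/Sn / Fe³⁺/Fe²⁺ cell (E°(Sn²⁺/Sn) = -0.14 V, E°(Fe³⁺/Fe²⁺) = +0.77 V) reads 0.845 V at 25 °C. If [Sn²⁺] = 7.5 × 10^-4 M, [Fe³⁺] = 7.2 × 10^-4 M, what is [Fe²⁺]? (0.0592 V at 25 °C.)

0.33 M

From the Nernst equation, log Q = n(E° − E)/0.0592 = 2(0.91 − 0.845)/0.0592 = 2.196, so Q = 157.
With Q = [Sn²⁺]·[Fe²⁺]^2/[Fe³⁺]^2 and the known concentrations, [Fe²⁺]^2 in the numerator gives [Fe²⁺] = 0.33 M.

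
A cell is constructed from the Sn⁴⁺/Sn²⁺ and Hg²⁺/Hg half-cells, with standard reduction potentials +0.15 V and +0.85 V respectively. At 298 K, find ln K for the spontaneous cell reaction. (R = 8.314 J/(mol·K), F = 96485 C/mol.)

E°_cell = +0.85 − (+0.15) = 0.70 V, with n = 2 electrons transferred.
At equilibrium E = 0, so the Nernst equation gives ln K = nFE°/RT = (2)(96485)(0.70)/((8.314)(298)) = 54.52.

ln K = 54.5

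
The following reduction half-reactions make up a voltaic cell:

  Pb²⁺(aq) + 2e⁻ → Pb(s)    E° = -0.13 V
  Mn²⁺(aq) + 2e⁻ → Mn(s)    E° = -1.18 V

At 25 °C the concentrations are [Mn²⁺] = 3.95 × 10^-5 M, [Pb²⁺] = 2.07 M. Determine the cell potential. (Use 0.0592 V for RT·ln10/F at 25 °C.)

The Pb²⁺/Pb couple has the higher reduction potential and acts as the cathode, so E°_cell = -0.13 − (-1.18) = 1.05 V.
Balancing electrons gives n = 2; the reaction quotient is Q = [Mn²⁺]/[Pb²⁺] = 1.91 × 10^-5.
At 25 °C, E = E° − (0.0592/n) log Q = 1.05 − (0.0592/2)(-4.719) = 1.050 + 0.140 = 1.190 V.

1.19 V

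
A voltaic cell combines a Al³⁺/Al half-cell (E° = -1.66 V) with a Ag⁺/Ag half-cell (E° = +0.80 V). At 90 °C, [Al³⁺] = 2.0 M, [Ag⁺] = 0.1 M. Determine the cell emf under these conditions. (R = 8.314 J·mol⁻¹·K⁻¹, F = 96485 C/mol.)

The Ag⁺/Ag couple has the higher reduction potential and acts as the cathode, so E°_cell = +0.80 − (-1.66) = 2.46 V.
Balancing electrons gives n = 3; the reaction quotient is Q = [Al³⁺]/[Ag⁺]^3 = 2000.
E = E° − (RT/nF) ln Q = 2.46 − (8.314×363)/(3×96485) × (7.601) = 2.460 − 0.079 = 2.381 V.

2.38 V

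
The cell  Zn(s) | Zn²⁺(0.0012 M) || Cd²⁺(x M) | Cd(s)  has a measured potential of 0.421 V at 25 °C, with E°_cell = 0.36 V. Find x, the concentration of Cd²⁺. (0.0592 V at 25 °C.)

From the Nernst equation, log Q = n(E° − E)/0.0592 = 2(0.36 − 0.421)/0.0592 = -2.061, so Q = 0.00869.
With Q = [Zn²⁺]/[Cd²⁺] and the known concentrations, [Cd²⁺] in the denominator gives [Cd²⁺] = 0.14 M.

0.14 M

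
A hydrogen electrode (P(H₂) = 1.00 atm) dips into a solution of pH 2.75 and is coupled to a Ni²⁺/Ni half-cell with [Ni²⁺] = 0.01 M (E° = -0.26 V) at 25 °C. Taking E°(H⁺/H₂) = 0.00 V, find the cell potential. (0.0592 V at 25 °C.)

0.16 V

The hydrogen couple is the cathode, so E°_cell = 0.26 V; n = 2.
[H⁺] = 10^(−2.75) = 0.0018 M, and Q = [Ni²⁺]·P(H₂) / [H⁺]^2 = 3160.
E = E° − (0.0592/2) log Q = 0.26 − (0.0592/2)(3.500) = 0.156 V.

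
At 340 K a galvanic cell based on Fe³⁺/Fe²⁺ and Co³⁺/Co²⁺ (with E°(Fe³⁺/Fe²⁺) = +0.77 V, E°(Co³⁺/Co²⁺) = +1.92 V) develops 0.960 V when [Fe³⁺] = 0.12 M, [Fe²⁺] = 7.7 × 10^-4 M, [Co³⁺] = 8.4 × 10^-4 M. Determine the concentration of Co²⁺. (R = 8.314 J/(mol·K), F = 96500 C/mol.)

0.0035 M

From the Nernst equation, ln Q = nF(E° − E)/RT = 1×96500×(1.15 − 0.960)/(8.314×340) = 6.486, so Q = 656.
With Q = [Fe³⁺]·[Co²⁺]/([Fe²⁺]·[Co³⁺]) and the known concentrations, [Co²⁺] in the numerator gives [Co²⁺] = 0.0035 M.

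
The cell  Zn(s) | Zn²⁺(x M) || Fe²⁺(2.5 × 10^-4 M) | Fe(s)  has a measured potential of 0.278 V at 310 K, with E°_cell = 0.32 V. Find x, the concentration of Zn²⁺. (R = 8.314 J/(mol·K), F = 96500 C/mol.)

0.0058 M

From the Nernst equation, ln Q = nF(E° − E)/RT = 2×96500×(0.32 − 0.278)/(8.314×310) = 3.145, so Q = 23.2.
With Q = [Zn²⁺]/[Fe²⁺] and the known concentrations, [Zn²⁺] in the numerator gives [Zn²⁺] = 0.0058 M.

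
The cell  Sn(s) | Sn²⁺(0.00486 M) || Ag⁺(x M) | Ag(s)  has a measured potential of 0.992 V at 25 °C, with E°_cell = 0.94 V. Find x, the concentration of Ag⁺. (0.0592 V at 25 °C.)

0.53 M

From the Nernst equation, log Q = n(E° − E)/0.0592 = 2(0.94 − 0.992)/0.0592 = -1.757, so Q = 0.0175.
With Q = [Sn²⁺]/[Ag⁺]^2 and the known concentrations, [Ag⁺]^2 in the denominator gives [Ag⁺] = 0.53 M.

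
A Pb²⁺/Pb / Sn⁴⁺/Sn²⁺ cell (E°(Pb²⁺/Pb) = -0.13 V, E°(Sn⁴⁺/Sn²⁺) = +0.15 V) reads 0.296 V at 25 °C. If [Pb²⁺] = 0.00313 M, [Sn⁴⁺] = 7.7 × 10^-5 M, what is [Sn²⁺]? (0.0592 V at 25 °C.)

0.0071 M

From the Nernst equation, log Q = n(E° − E)/0.0592 = 2(0.28 − 0.296)/0.0592 = -0.541, so Q = 0.288.
With Q = [Pb²⁺]·[Sn²⁺]/[Sn⁴⁺] and the known concentrations, [Sn²⁺] in the numerator gives [Sn²⁺] = 0.0071 M.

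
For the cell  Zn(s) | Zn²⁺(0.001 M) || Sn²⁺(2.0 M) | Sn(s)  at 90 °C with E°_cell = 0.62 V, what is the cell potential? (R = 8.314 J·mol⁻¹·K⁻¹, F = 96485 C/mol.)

Balancing electrons gives n = 2; the reaction quotient is Q = [Zn²⁺]/[Sn²⁺] = 5 × 10^-4.
E = E° − (RT/nF) ln Q = 0.62 − (8.314×363)/(2×96485) × (-7.601) = 0.620 + 0.119 = 0.739 V.

0.739 V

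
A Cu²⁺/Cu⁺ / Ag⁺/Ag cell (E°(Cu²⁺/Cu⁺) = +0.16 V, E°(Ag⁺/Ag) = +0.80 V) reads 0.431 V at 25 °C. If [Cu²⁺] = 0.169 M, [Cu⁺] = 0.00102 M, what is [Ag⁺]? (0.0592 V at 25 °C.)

From the Nernst equation, log Q = n(E° − E)/0.0592 = 1(0.64 − 0.431)/0.0592 = 3.530, so Q = 3390.
With Q = [Cu²⁺]/([Cu⁺]·[Ag⁺]) and the known concentrations, [Ag⁺] in the denominator gives [Ag⁺] = 0.049 M.

0.049 M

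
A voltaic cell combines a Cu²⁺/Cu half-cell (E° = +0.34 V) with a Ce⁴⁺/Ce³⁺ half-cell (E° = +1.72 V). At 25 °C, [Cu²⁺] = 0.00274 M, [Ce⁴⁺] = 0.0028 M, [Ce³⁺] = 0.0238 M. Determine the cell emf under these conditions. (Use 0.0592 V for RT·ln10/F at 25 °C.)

The Ce⁴⁺/Ce³⁺ couple has the higher reduction potential and acts as the cathode, so E°_cell = +1.72 − (+0.34) = 1.38 V.
Balancing electrons gives n = 2; the reaction quotient is Q = [Cu²⁺]·[Ce³⁺]^2/[Ce⁴⁺]^2 = 0.198.
At 25 °C, E = E° − (0.0592/n) log Q = 1.38 − (0.0592/2)(-0.703) = 1.380 + 0.021 = 1.401 V.

1.40 V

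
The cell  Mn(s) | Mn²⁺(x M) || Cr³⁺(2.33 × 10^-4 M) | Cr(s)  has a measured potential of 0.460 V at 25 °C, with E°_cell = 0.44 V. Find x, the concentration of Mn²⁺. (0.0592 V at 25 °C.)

From the Nernst equation, log Q = n(E° − E)/0.0592 = 6(0.44 − 0.460)/0.0592 = -2.027, so Q = 0.00940.
With Q = [Mn²⁺]^3/[Cr³⁺]^2 and the known concentrations, [Mn²⁺]^3 in the numerator gives [Mn²⁺] = 8 × 10^-4 M.

8 × 10^-4 M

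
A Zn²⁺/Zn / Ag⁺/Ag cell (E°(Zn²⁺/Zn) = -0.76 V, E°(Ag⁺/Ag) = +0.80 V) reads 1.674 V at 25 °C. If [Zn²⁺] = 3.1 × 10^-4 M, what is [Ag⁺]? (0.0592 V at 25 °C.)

1.5 M

From the Nernst equation, log Q = n(E° − E)/0.0592 = 2(1.56 − 1.674)/0.0592 = -3.851, so Q = 1.41 × 10^-4.
With Q = [Zn²⁺]/[Ag⁺]^2 and the known concentrations, [Ag⁺]^2 in the denominator gives [Ag⁺] = 1.5 M.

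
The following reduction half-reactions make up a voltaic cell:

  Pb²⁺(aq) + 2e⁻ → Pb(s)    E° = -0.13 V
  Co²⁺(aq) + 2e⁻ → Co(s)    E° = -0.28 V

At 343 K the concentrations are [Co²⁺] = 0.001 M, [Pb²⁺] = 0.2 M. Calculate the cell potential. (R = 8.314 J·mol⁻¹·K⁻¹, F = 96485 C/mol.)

The Pb²⁺/Pb couple has the higher reduction potential and acts as the cathode, so E°_cell = -0.13 − (-0.28) = 0.15 V.
Balancing electrons gives n = 2; the reaction quotient is Q = [Co²⁺]/[Pb²⁺] = 0.00500.
E = E° − (RT/nF) ln Q = 0.15 − (8.314×343)/(2×96485) × (-5.298) = 0.150 + 0.078 = 0.228 V.

0.228 V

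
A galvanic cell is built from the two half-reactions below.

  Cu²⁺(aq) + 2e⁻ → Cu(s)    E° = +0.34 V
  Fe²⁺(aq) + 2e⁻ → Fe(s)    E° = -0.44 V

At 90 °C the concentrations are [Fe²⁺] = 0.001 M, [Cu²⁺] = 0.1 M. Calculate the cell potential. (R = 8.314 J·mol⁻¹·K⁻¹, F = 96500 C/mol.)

The Cu²⁺/Cu couple has the higher reduction potential and acts as the cathode, so E°_cell = +0.34 − (-0.44) = 0.78 V.
Balancing electrons gives n = 2; the reaction quotient is Q = [Fe²⁺]/[Cu²⁺] = 0.0100.
E = E° − (RT/nF) ln Q = 0.78 − (8.314×363)/(2×96500) × (-4.605) = 0.780 + 0.072 = 0.852 V.

0.852 V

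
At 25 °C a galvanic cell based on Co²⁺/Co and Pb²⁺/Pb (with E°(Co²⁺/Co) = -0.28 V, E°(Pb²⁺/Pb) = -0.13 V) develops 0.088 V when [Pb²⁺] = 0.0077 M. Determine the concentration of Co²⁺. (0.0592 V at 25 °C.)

0.96 M

From the Nernst equation, log Q = n(E° − E)/0.0592 = 2(0.15 − 0.088)/0.0592 = 2.095, so Q = 124.
With Q = [Co²⁺]/[Pb²⁺] and the known concentrations, [Co²⁺] in the numerator gives [Co²⁺] = 0.96 M.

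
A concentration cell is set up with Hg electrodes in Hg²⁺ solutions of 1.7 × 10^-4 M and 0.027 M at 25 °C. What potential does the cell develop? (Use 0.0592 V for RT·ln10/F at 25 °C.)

Both half-cells are Hg²⁺/Hg, so E°_cell = 0. The concentrated side is the cathode; the cell reaction moves Hg²⁺ from high to low concentration with n = 2.
Q = [Hg²⁺]_dilute/[Hg²⁺]_conc = 1.7 × 10^-4/0.027 = 0.00630.
E = 0 − (0.0592/2) log Q = −(0.0592/2)(-2.201) = 0.0651 V.

0.065 V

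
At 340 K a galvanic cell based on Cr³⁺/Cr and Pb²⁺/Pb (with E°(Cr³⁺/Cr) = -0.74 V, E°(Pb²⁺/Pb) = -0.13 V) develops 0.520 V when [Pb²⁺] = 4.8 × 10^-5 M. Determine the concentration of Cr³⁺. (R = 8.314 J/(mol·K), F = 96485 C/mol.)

0.0033 M

From the Nernst equation, ln Q = nF(E° − E)/RT = 6×96485×(0.61 − 0.520)/(8.314×340) = 18.432, so Q = 1.01 × 10^8.
With Q = [Cr³⁺]^2/[Pb²⁺]^3 and the known concentrations, [Cr³⁺]^2 in the numerator gives [Cr³⁺] = 0.0033 M.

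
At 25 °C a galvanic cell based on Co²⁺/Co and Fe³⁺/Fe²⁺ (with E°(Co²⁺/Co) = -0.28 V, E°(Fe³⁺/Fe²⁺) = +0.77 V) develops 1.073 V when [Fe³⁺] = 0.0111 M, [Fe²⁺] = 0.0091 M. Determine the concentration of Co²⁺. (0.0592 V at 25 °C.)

0.25 M

From the Nernst equation, log Q = n(E° − E)/0.0592 = 2(1.05 − 1.073)/0.0592 = -0.777, so Q = 0.167.
With Q = [Co²⁺]·[Fe²⁺]^2/[Fe³⁺]^2 and the known concentrations, [Co²⁺] in the numerator gives [Co²⁺] = 0.25 M.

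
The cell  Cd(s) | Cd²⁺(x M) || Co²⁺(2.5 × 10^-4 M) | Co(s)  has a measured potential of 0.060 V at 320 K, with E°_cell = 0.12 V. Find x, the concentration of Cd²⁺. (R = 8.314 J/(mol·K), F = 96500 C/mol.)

0.019 M

From the Nernst equation, ln Q = nF(E° − E)/RT = 2×96500×(0.12 − 0.060)/(8.314×320) = 4.353, so Q = 77.7.
With Q = [Cd²⁺]/[Co²⁺] and the known concentrations, [Cd²⁺] in the numerator gives [Cd²⁺] = 0.019 M.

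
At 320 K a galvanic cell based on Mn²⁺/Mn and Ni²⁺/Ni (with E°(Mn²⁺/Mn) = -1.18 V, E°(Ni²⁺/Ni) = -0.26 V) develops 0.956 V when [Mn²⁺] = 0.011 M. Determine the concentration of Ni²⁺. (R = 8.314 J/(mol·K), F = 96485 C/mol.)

0.15 M

From the Nernst equation, ln Q = nF(E° − E)/RT = 2×96485×(0.92 − 0.956)/(8.314×320) = -2.611, so Q = 0.0734.
With Q = [Mn²⁺]/[Ni²⁺] and the known concentrations, [Ni²⁺] in the denominator gives [Ni²⁺] = 0.15 M.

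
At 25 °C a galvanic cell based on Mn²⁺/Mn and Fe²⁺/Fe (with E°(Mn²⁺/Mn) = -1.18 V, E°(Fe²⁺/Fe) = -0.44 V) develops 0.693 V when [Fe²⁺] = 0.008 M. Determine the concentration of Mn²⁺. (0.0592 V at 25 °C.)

From the Nernst equation, log Q = n(E° − E)/0.0592 = 2(0.74 − 0.693)/0.0592 = 1.588, so Q = 38.7.
With Q = [Mn²⁺]/[Fe²⁺] and the known concentrations, [Mn²⁺] in the numerator gives [Mn²⁺] = 0.31 M.

0.31 M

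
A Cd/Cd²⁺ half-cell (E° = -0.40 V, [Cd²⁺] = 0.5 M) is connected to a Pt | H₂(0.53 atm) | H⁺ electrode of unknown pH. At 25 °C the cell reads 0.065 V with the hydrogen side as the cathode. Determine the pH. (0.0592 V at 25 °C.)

E°_cell = 0.40 V and n = 2.
log Q = n(E° − E)/0.0592 = 2×(0.40 − 0.065)/0.0592 = 11.318.
With Q = [Cd²⁺]·P(H₂) / [H⁺]^2, solving for [H⁺] gives log[H⁺] = -5.947, so pH = 5.95.

pH = 5.95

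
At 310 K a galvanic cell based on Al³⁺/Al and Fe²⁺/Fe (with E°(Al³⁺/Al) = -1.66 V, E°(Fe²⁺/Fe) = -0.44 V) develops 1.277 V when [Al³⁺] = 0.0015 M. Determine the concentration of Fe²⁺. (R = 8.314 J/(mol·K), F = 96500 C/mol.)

From the Nernst equation, ln Q = nF(E° − E)/RT = 6×96500×(1.22 − 1.277)/(8.314×310) = -12.805, so Q = 2.75 × 10^-6.
With Q = [Al³⁺]^2/[Fe²⁺]^3 and the known concentrations, [Fe²⁺]^3 in the denominator gives [Fe²⁺] = 0.94 M.

0.94 M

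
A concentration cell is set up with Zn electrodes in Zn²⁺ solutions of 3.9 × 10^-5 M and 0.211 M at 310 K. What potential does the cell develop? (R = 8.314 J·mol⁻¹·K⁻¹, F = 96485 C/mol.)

Both half-cells are Zn²⁺/Zn, so E°_cell = 0. The concentrated side is the cathode; the cell reaction moves Zn²⁺ from high to low concentration with n = 2.
Q = [Zn²⁺]_dilute/[Zn²⁺]_conc = 3.9 × 10^-5/0.211 = 1.85 × 10^-4.
E = 0 − (RT/nF) ln Q = −((8.314×310)/(2×96485))(-8.596) = 0.1148 V.

0.11 V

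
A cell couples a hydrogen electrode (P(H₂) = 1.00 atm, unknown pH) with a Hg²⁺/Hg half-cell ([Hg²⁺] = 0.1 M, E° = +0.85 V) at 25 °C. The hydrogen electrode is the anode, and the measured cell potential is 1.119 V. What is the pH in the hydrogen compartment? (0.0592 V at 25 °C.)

E°_cell = 0.85 V and n = 2.
log Q = n(E° − E)/0.0592 = 2×(0.85 − 1.119)/0.0592 = -9.088.
With Q = [H⁺]^2 / ([Hg²⁺]·P(H₂)), solving for [H⁺] gives log[H⁺] = -5.044, so pH = 5.04.

pH = 5.04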